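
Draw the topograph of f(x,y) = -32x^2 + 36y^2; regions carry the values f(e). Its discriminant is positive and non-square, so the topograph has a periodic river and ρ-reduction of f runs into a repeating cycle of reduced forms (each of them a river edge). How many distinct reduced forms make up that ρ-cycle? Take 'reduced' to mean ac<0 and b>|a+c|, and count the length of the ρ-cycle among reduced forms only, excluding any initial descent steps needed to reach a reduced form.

D = 4608, ⌊√D⌋ = 67
descent: ρ → (36,0,-32)
descent: ρ → (-32,64,4)  [lands on river]
river: ρ → (4,64,-32)
ρ-cycle length = 2 (tail of 2 descent steps not counted)

2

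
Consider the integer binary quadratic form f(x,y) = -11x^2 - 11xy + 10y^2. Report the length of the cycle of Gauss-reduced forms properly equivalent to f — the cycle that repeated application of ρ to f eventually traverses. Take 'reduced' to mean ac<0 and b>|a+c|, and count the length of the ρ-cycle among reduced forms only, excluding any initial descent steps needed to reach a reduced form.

D = 561, ⌊√D⌋ = 23
descent: ρ → (10,11,-11)  [lands on river]
river: ρ → (-11,11,10)
river: ρ → (10,9,-12)
river: ρ → (-12,15,7)
river: ρ → (7,13,-14)
river: ρ → (-14,15,6)
river: ρ → (6,21,-5)
river: ρ → (-5,19,10)
river: ρ → (10,21,-3)
river: ρ → (-3,21,10)
river: ρ → (10,19,-5)
river: ρ → (-5,21,6)
river: ρ → (6,15,-14)
river: ρ → (-14,13,7)
river: ρ → (7,15,-12)
river: ρ → (-12,9,10)
ρ-cycle length = 16 (tail of 1 descent step not counted)

16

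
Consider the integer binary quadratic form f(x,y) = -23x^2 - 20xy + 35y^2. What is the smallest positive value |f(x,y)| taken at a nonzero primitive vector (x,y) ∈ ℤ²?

descent: ρ → (35,20,-23)  [lands on river]
river: ρ → (-23,26,32)
river: ρ → (32,38,-17)
river: ρ → (-17,30,40)
river: ρ → (40,50,-7)
river: ρ → (-7,48,47)
river: ρ → (47,46,-8)
river: ρ → (-8,50,35)
closes: descent 1, river 8
min |a| on river = 7

7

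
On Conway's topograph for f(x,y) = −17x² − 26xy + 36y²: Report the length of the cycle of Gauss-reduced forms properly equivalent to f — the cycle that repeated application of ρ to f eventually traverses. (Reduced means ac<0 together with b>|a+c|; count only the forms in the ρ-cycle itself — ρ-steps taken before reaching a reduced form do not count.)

D = 3124, ⌊√D⌋ = 55
descent: ρ → (36,26,-17)  [lands on river]
river: ρ → (-17,42,20)
river: ρ → (20,38,-21)
river: ρ → (-21,46,12)
river: ρ → (12,50,-13)
river: ρ → (-13,54,4)
river: ρ → (4,50,-39)
river: ρ → (-39,28,15)
river: ρ → (15,32,-35)
river: ρ → (-35,38,12)
river: ρ → (12,34,-41)
river: ρ → (-41,48,5)
river: ρ → (5,52,-21)
river: ρ → (-21,32,25)
river: ρ → (25,18,-28)
river: ρ → (-28,38,15)
river: ρ → (15,52,-7)
river: ρ → (-7,46,36)
ρ-cycle length = 18 (tail of 1 descent step not counted)

18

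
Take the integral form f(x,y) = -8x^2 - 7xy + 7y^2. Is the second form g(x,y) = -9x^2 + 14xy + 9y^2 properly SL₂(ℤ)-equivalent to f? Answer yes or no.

D₁ = 273, D₂ = 520
discriminants differ ⇒ not SL₂(ℤ)-equivalent

no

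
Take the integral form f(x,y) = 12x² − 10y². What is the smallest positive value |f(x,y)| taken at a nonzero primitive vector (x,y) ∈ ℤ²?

descent: ρ → (-10,20,2)  [lands on river]
river: ρ → (2,20,-10)
closes: descent 1, river 2
min |a| on river = 2

2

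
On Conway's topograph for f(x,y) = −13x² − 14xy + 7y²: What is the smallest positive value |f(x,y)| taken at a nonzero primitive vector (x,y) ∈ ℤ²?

descent: ρ → (7,14,-13)  [lands on river]
river: ρ → (-13,12,8)
river: ρ → (8,20,-5)
river: ρ → (-5,20,8)
river: ρ → (8,12,-13)
river: ρ → (-13,14,7)
closes: descent 1, river 6
min |a| on river = 5

5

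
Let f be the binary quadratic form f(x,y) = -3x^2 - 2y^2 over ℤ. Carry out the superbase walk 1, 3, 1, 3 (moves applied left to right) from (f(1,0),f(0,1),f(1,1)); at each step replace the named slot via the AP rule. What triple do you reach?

start (-3,-2,-5) = (f(1,0),f(0,1),f(1,1))
replace slot 1: 2·((-2)+(-5)) − (-3) = -11 → (-11,-2,-5)
replace slot 3: 2·((-11)+(-2)) − (-5) = -21 → (-11,-2,-21)
replace slot 1: 2·((-2)+(-21)) − (-11) = -35 → (-35,-2,-21)
replace slot 3: 2·((-35)+(-2)) − (-21) = -53 → (-35,-2,-53)

-35,-2,-53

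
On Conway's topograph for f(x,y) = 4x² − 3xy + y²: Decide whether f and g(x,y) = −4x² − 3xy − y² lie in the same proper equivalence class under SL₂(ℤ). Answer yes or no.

D₁ = -7, D₂ = -7
f: flip: (4,-3,1)→(1,3,4)
f: translate: b→1 (≡3 mod 2), so (1,3,4)→(1,1,2)
f: reduced (well bottom): (1,1,2) with a≤c, −a<b≤a
g is negative-definite; reduce −g:
−g: flip: (4,3,1)→(1,-3,4)
−g: translate: b→1 (≡-3 mod 2), so (1,-3,4)→(1,1,2)
−g: reduced (well bottom): (1,1,2) with a≤c, −a<b≤a
flip sign back: reduced form of g is (-1,-1,-2)
reduced forms (1, 1, 2) vs (-1, -1, -2) ⇒ inequivalent

no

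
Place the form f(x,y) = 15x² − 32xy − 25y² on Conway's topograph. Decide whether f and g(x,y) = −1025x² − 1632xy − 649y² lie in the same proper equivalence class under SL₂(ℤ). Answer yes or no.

D₁ = 2524, D₂ = 2524
river cycle of f (length 48): (-25, 32, 15), (15, 28, -29), (-29, 30, 14), (14, 26, -33), (-33, 40, 7), (7, 44, -21), (-21, 40, 11), (11, 48, -5), (-5, 42, 38), (38, 34, -9), … (38 more)
river cycle of g (length 48): (15, 28, -29), (-29, 30, 14), (14, 26, -33), (-33, 40, 7), (7, 44, -21), (-21, 40, 11), (11, 48, -5), (-5, 42, 38), (38, 34, -9), (-9, 38, 30), … (38 more)
cycles coincide ⇒ equivalent

yes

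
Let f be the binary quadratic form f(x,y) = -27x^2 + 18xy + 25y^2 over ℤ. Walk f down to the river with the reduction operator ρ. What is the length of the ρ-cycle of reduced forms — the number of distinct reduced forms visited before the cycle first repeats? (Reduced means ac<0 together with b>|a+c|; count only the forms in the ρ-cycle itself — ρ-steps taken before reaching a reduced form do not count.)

D = 3024, ⌊√D⌋ = 54
river: ρ → (25,32,-20)
river: ρ → (-20,48,9)
river: ρ → (9,42,-35)
river: ρ → (-35,28,16)
river: ρ → (16,36,-27)
river: ρ → (-27,18,25)
ρ-cycle length = 6 (tail of 0 descent steps not counted)

6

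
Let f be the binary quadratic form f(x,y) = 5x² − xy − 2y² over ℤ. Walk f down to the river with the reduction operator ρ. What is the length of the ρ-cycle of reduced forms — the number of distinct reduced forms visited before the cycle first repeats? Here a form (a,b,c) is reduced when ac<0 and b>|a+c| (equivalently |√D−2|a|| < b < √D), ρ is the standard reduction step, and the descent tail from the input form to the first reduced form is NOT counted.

D = 41, ⌊√D⌋ = 6
descent: ρ → (-2,5,2)  [lands on river]
river: ρ → (2,3,-4)
river: ρ → (-4,5,1)
river: ρ → (1,5,-4)
river: ρ → (-4,3,2)
river: ρ → (2,5,-2)
river: ρ → (-2,3,4)
river: ρ → (4,5,-1)
river: ρ → (-1,5,4)
river: ρ → (4,3,-2)
ρ-cycle length = 10 (tail of 1 descent step not counted)

10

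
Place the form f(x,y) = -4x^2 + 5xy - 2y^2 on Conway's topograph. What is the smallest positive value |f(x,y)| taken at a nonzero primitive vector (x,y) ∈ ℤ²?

translate: b→3 (≡-5 mod 8), so (4,-5,2)→(4,3,1)
flip: (4,3,1)→(1,-3,4)
translate: b→1 (≡-3 mod 2), so (1,-3,4)→(1,1,2)
reduced (well bottom): (1,1,2) with a≤c, −a<b≤a
well minimum |f| = |-1| = 1 (negative-definite)

1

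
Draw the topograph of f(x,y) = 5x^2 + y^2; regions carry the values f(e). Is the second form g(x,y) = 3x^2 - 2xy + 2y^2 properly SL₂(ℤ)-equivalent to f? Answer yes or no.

D₁ = -20, D₂ = -20
f: flip: (5,0,1)→(1,0,5)
f: reduced (well bottom): (1,0,5) with a≤c, −a<b≤a
g: flip: (3,-2,2)→(2,2,3)
g: reduced (well bottom): (2,2,3) with a≤c, −a<b≤a
reduced forms (1, 0, 5) vs (2, 2, 3) ⇒ inequivalent

no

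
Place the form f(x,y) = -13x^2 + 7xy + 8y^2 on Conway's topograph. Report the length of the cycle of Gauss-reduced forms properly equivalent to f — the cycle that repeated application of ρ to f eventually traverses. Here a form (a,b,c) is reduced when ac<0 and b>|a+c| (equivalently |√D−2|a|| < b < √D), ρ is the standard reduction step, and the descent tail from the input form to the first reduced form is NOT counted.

D = 465, ⌊√D⌋ = 21
river: ρ → (8,9,-12)
river: ρ → (-12,15,5)
river: ρ → (5,15,-12)
river: ρ → (-12,9,8)
river: ρ → (8,7,-13)
river: ρ → (-13,19,2)
river: ρ → (2,21,-3)
river: ρ → (-3,21,2)
river: ρ → (2,19,-13)
river: ρ → (-13,7,8)
ρ-cycle length = 10 (tail of 0 descent steps not counted)

10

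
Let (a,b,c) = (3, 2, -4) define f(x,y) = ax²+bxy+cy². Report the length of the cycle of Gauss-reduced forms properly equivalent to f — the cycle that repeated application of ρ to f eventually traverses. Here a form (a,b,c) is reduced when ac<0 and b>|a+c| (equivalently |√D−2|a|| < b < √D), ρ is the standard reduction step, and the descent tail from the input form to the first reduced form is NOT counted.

D = 52, ⌊√D⌋ = 7
river: ρ → (-4,6,1)
river: ρ → (1,6,-4)
river: ρ → (-4,2,3)
river: ρ → (3,4,-3)
river: ρ → (-3,2,4)
river: ρ → (4,6,-1)
river: ρ → (-1,6,4)
river: ρ → (4,2,-3)
river: ρ → (-3,4,3)
river: ρ → (3,2,-4)
ρ-cycle length = 10 (tail of 0 descent steps not counted)

10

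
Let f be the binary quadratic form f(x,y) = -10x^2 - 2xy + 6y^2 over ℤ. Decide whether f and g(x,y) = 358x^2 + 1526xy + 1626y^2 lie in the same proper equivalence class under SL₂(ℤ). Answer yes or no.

D₁ = 244, D₂ = 244
river cycle of f (length 6): (6, 14, -2), (-2, 14, 6), (6, 10, -6), (-6, 14, 2), (2, 14, -6), (-6, 10, 6)
river cycle of g (length 6): (6, 14, -2), (-2, 14, 6), (6, 10, -6), (-6, 14, 2), (2, 14, -6), (-6, 10, 6)
cycles coincide ⇒ equivalent

yes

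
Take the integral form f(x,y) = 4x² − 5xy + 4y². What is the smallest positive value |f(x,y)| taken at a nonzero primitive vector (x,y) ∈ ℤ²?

translate: b→3 (≡-5 mod 8), so (4,-5,4)→(4,3,3)
flip: (4,3,3)→(3,-3,4)
translate: b→3 (≡-3 mod 6), so (3,-3,4)→(3,3,4)
reduced (well bottom): (3,3,4) with a≤c, −a<b≤a
well minimum = a = 3

3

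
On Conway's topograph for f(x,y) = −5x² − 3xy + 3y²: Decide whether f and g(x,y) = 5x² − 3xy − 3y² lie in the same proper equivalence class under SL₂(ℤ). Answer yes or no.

D₁ = 69, D₂ = 69
river cycle of f (length 4): (3, 3, -5), (-5, 7, 1), (1, 7, -5), (-5, 3, 3)
river cycle of g (length 4): (-3, 3, 5), (5, 7, -1), (-1, 7, 5), (5, 3, -3)
cycles differ ⇒ inequivalent

no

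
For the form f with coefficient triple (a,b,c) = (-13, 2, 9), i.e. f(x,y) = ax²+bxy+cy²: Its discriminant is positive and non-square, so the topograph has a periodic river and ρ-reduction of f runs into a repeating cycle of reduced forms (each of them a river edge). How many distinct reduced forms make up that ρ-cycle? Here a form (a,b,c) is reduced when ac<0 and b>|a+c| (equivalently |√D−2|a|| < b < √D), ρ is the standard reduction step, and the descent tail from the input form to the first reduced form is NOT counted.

D = 472, ⌊√D⌋ = 21
descent: ρ → (9,16,-6)  [lands on river]
river: ρ → (-6,20,3)
river: ρ → (3,16,-18)
river: ρ → (-18,20,1)
river: ρ → (1,20,-18)
river: ρ → (-18,16,3)
river: ρ → (3,20,-6)
river: ρ → (-6,16,9)
river: ρ → (9,20,-2)
river: ρ → (-2,20,9)
ρ-cycle length = 10 (tail of 1 descent step not counted)

10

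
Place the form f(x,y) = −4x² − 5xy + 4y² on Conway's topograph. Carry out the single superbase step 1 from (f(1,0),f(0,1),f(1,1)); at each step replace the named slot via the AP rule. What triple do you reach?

start (-4,4,-5) = (f(1,0),f(0,1),f(1,1))
replace slot 1: 2·(4+(-5)) − (-4) = 2 → (2,4,-5)

2,4,-5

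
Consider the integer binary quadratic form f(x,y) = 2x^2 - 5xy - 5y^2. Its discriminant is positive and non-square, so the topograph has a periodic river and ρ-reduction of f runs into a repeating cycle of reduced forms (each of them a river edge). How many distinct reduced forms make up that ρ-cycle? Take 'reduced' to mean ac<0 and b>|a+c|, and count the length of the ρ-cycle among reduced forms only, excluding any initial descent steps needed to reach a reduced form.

D = 65, ⌊√D⌋ = 8
descent: ρ → (-5,5,2)  [lands on river]
river: ρ → (2,7,-2)
river: ρ → (-2,5,5)
river: ρ → (5,5,-2)
river: ρ → (-2,7,2)
river: ρ → (2,5,-5)
ρ-cycle length = 6 (tail of 1 descent step not counted)

6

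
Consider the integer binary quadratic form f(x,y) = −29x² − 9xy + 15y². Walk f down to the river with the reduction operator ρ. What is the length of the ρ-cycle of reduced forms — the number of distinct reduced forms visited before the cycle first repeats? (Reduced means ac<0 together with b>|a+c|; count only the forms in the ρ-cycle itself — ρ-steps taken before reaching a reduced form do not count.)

D = 1821, ⌊√D⌋ = 42
descent: ρ → (15,39,-5)  [lands on river]
river: ρ → (-5,41,7)
river: ρ → (7,29,-35)
river: ρ → (-35,41,1)
river: ρ → (1,41,-35)
river: ρ → (-35,29,7)
river: ρ → (7,41,-5)
river: ρ → (-5,39,15)
river: ρ → (15,21,-23)
river: ρ → (-23,25,13)
river: ρ → (13,27,-21)
river: ρ → (-21,15,19)
river: ρ → (19,23,-17)
river: ρ → (-17,11,25)
river: ρ → (25,39,-3)
river: ρ → (-3,39,25)
river: ρ → (25,11,-17)
river: ρ → (-17,23,19)
river: ρ → (19,15,-21)
river: ρ → (-21,27,13)
river: ρ → (13,25,-23)
river: ρ → (-23,21,15)
ρ-cycle length = 22 (tail of 1 descent step not counted)

22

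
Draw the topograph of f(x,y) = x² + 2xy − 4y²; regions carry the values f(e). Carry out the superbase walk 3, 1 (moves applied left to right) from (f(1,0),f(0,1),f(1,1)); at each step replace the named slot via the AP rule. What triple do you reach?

start (1,-4,-1) = (f(1,0),f(0,1),f(1,1))
replace slot 3: 2·(1+(-4)) − (-1) = -5 → (1,-4,-5)
replace slot 1: 2·((-4)+(-5)) − 1 = -19 → (-19,-4,-5)

-19,-4,-5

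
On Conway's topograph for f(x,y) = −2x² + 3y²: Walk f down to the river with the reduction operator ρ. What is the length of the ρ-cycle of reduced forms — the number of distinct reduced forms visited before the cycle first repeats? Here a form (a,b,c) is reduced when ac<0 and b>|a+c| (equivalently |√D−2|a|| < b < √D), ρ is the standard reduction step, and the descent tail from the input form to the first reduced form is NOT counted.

D = 24, ⌊√D⌋ = 4
descent: ρ → (3,0,-2)
descent: ρ → (-2,4,1)  [lands on river]
river: ρ → (1,4,-2)
ρ-cycle length = 2 (tail of 2 descent steps not counted)

2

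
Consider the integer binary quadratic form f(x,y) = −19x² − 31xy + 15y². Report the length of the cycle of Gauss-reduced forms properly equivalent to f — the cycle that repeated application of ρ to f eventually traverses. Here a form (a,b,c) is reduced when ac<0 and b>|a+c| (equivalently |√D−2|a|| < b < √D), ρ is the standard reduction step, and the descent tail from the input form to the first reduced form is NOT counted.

D = 2101, ⌊√D⌋ = 45
descent: ρ → (15,31,-19)  [lands on river]
river: ρ → (-19,45,1)
river: ρ → (1,45,-19)
river: ρ → (-19,31,15)
river: ρ → (15,29,-21)
river: ρ → (-21,13,23)
river: ρ → (23,33,-11)
river: ρ → (-11,33,23)
river: ρ → (23,13,-21)
river: ρ → (-21,29,15)
ρ-cycle length = 10 (tail of 1 descent step not counted)

10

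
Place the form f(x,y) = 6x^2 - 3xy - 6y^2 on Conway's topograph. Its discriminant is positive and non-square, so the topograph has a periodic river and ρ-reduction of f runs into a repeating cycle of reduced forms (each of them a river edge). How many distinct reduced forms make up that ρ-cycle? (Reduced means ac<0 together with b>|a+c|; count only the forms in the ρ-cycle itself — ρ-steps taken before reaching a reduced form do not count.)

D = 153, ⌊√D⌋ = 12
descent: ρ → (-6,3,6)  [lands on river]
river: ρ → (6,9,-3)
river: ρ → (-3,9,6)
river: ρ → (6,3,-6)
river: ρ → (-6,9,3)
river: ρ → (3,9,-6)
ρ-cycle length = 6 (tail of 1 descent step not counted)

6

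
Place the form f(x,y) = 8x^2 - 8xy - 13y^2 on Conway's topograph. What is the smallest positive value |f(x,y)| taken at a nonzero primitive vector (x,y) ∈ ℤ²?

descent: ρ → (-13,8,8)  [lands on river]
river: ρ → (8,8,-13)
river: ρ → (-13,18,3)
river: ρ → (3,18,-13)
closes: descent 1, river 4
min |a| on river = 3

3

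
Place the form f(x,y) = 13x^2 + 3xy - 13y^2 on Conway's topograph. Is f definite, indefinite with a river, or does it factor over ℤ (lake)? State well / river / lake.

D = b²−4ac = 3² − 4·13·(-13) = 685
D > 0 non-square ⇒ indefinite ⇒ periodic river

river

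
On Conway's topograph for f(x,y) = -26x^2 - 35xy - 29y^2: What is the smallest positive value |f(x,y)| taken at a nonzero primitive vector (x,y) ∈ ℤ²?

translate: b→-17 (≡35 mod 52), so (26,35,29)→(26,-17,20)
flip: (26,-17,20)→(20,17,26)
reduced (well bottom): (20,17,26) with a≤c, −a<b≤a
well minimum |f| = |-20| = 20 (negative-definite)

20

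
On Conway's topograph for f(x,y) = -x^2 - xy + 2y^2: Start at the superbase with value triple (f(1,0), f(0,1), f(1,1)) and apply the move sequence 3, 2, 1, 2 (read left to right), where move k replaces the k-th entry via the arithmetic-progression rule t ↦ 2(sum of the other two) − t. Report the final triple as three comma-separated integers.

start (-1,2,0) = (f(1,0),f(0,1),f(1,1))
replace slot 3: 2·((-1)+2) − 0 = 2 → (-1,2,2)
replace slot 2: 2·((-1)+2) − 2 = 0 → (-1,0,2)
replace slot 1: 2·(0+2) − (-1) = 5 → (5,0,2)
replace slot 2: 2·(5+2) − 0 = 14 → (5,14,2)

5,14,2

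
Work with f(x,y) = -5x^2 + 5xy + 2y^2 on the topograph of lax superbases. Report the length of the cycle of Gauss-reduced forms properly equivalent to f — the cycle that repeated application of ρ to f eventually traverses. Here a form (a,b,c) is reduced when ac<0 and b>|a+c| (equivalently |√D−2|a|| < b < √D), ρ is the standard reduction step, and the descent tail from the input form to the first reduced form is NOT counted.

D = 65, ⌊√D⌋ = 8
river: ρ → (2,7,-2)
river: ρ → (-2,5,5)
river: ρ → (5,5,-2)
river: ρ → (-2,7,2)
river: ρ → (2,5,-5)
river: ρ → (-5,5,2)
ρ-cycle length = 6 (tail of 0 descent steps not counted)

6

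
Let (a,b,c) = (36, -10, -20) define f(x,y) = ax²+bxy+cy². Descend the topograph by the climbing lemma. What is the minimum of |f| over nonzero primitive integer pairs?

descent: ρ → (-20,50,6)  [lands on river]
river: ρ → (6,46,-36)
river: ρ → (-36,26,16)
river: ρ → (16,38,-24)
river: ρ → (-24,10,30)
river: ρ → (30,50,-4)
river: ρ → (-4,54,4)
river: ρ → (4,50,-30)
river: ρ → (-30,10,24)
river: ρ → (24,38,-16)
river: ρ → (-16,26,36)
river: ρ → (36,46,-6)
river: ρ → (-6,50,20)
river: ρ → (20,30,-26)
river: ρ → (-26,22,24)
river: ρ → (24,26,-24)
river: ρ → (-24,22,26)
river: ρ → (26,30,-20)
closes: descent 1, river 18
min |a| on river = 4

4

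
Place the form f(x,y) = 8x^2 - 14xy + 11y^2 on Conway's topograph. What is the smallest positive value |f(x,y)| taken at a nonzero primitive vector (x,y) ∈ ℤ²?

translate: b→2 (≡-14 mod 16), so (8,-14,11)→(8,2,5)
flip: (8,2,5)→(5,-2,8)
reduced (well bottom): (5,-2,8) with a≤c, −a<b≤a
well minimum = a = 5

5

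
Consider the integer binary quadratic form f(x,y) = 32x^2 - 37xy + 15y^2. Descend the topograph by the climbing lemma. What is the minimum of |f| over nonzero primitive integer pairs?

translate: b→27 (≡-37 mod 64), so (32,-37,15)→(32,27,10)
flip: (32,27,10)→(10,-27,32)
translate: b→-7 (≡-27 mod 20), so (10,-27,32)→(10,-7,15)
reduced (well bottom): (10,-7,15) with a≤c, −a<b≤a
well minimum = a = 10

10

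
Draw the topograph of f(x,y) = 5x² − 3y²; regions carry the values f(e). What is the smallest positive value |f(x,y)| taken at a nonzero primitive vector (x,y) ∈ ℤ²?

descent: ρ → (-3,6,2)  [lands on river]
river: ρ → (2,6,-3)
closes: descent 1, river 2
min |a| on river = 2

2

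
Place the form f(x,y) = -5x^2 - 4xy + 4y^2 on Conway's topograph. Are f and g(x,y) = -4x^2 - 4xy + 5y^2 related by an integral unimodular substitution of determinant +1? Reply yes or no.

D₁ = 96, D₂ = 96
river cycle of f (length 4): (4, 4, -5), (-5, 6, 3), (3, 6, -5), (-5, 4, 4)
river cycle of g (length 4): (5, 4, -4), (-4, 4, 5), (5, 6, -3), (-3, 6, 5)
cycles differ ⇒ inequivalent

no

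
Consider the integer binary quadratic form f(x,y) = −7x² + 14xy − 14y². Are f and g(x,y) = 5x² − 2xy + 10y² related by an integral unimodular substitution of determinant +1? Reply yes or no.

D₁ = -196, D₂ = -196
f is negative-definite; reduce −f:
−f: translate: b→0 (≡-14 mod 14), so (7,-14,14)→(7,0,7)
−f: reduced (well bottom): (7,0,7) with a≤c, −a<b≤a
flip sign back: reduced form of f is (-7,0,-7)
g: reduced (well bottom): (5,-2,10) with a≤c, −a<b≤a
reduced forms (-7, 0, -7) vs (5, -2, 10) ⇒ inequivalent

no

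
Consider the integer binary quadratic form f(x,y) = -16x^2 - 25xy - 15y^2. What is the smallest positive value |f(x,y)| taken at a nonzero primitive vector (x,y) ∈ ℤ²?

translate: b→-7 (≡25 mod 32), so (16,25,15)→(16,-7,6)
flip: (16,-7,6)→(6,7,16)
translate: b→-5 (≡7 mod 12), so (6,7,16)→(6,-5,15)
reduced (well bottom): (6,-5,15) with a≤c, −a<b≤a
well minimum |f| = |-6| = 6 (negative-definite)

6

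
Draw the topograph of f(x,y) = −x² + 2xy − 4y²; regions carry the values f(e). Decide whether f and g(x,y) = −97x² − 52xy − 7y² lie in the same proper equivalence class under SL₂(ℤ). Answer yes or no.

D₁ = -12, D₂ = -12
f is negative-definite; reduce −f:
−f: translate: b→0 (≡-2 mod 2), so (1,-2,4)→(1,0,3)
−f: reduced (well bottom): (1,0,3) with a≤c, −a<b≤a
flip sign back: reduced form of f is (-1,0,-3)
g is negative-definite; reduce −g:
−g: flip: (97,52,7)→(7,-52,97)
−g: translate: b→4 (≡-52 mod 14), so (7,-52,97)→(7,4,1)
−g: flip: (7,4,1)→(1,-4,7)
−g: translate: b→0 (≡-4 mod 2), so (1,-4,7)→(1,0,3)
−g: reduced (well bottom): (1,0,3) with a≤c, −a<b≤a
flip sign back: reduced form of g is (-1,0,-3)
reduced forms (-1, 0, -3) vs (-1, 0, -3) ⇒ equivalent

yes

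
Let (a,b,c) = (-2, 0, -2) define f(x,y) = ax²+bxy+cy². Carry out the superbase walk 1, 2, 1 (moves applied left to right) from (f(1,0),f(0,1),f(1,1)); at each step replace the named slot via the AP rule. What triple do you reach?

start (-2,-2,-4) = (f(1,0),f(0,1),f(1,1))
replace slot 1: 2·((-2)+(-4)) − (-2) = -10 → (-10,-2,-4)
replace slot 2: 2·((-10)+(-4)) − (-2) = -26 → (-10,-26,-4)
replace slot 1: 2·((-26)+(-4)) − (-10) = -50 → (-50,-26,-4)

-50,-26,-4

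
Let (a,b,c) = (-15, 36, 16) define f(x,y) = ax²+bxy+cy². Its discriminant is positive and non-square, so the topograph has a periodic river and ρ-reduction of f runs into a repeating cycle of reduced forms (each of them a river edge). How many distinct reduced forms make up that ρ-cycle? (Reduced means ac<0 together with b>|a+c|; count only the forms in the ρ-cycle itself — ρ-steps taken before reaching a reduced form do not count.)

D = 2256, ⌊√D⌋ = 47
river: ρ → (16,28,-23)
river: ρ → (-23,18,21)
river: ρ → (21,24,-20)
river: ρ → (-20,16,25)
river: ρ → (25,34,-11)
river: ρ → (-11,32,28)
river: ρ → (28,24,-15)
river: ρ → (-15,36,16)
ρ-cycle length = 8 (tail of 0 descent steps not counted)

8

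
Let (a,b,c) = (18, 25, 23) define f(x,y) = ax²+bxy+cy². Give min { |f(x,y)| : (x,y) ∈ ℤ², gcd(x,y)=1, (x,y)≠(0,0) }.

translate: b→-11 (≡25 mod 36), so (18,25,23)→(18,-11,16)
flip: (18,-11,16)→(16,11,18)
reduced (well bottom): (16,11,18) with a≤c, −a<b≤a
well minimum = a = 16

16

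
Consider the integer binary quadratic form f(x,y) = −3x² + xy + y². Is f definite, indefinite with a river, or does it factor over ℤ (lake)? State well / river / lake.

D = b²−4ac = 1² − 4·(-3)·1 = 13
D > 0 non-square ⇒ indefinite ⇒ periodic river

river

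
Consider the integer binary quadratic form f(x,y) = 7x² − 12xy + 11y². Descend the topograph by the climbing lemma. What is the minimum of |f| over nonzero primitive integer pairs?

translate: b→2 (≡-12 mod 14), so (7,-12,11)→(7,2,6)
flip: (7,2,6)→(6,-2,7)
reduced (well bottom): (6,-2,7) with a≤c, −a<b≤a
well minimum = a = 6

6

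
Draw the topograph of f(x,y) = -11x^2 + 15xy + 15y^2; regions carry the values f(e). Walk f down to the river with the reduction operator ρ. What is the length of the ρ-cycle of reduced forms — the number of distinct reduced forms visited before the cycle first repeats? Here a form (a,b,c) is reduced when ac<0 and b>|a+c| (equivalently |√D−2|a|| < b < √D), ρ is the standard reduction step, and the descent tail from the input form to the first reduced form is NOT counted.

D = 885, ⌊√D⌋ = 29
river: ρ → (15,15,-11)
river: ρ → (-11,29,1)
river: ρ → (1,29,-11)
river: ρ → (-11,15,15)
ρ-cycle length = 4 (tail of 0 descent steps not counted)

4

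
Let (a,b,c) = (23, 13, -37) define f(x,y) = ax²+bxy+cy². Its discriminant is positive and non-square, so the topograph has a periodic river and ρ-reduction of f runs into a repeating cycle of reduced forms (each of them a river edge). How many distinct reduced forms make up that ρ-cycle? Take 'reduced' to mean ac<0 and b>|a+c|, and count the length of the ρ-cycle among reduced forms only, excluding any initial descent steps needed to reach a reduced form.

D = 3573, ⌊√D⌋ = 59
descent: ρ → (-37,-13,23)
descent: ρ → (23,59,-1)  [lands on river]
river: ρ → (-1,59,23)
river: ρ → (23,33,-27)
river: ρ → (-27,21,29)
river: ρ → (29,37,-19)
river: ρ → (-19,39,27)
river: ρ → (27,15,-31)
river: ρ → (-31,47,11)
river: ρ → (11,41,-43)
river: ρ → (-43,45,9)
river: ρ → (9,45,-43)
river: ρ → (-43,41,11)
river: ρ → (11,47,-31)
river: ρ → (-31,15,27)
river: ρ → (27,39,-19)
river: ρ → (-19,37,29)
river: ρ → (29,21,-27)
river: ρ → (-27,33,23)
ρ-cycle length = 18 (tail of 2 descent steps not counted)

18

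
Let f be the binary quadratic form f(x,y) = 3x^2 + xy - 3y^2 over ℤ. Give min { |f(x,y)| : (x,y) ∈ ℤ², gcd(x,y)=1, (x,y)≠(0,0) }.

river: ρ → (-3,5,1)
river: ρ → (1,5,-3)
river: ρ → (-3,1,3)
river: ρ → (3,5,-1)
river: ρ → (-1,5,3)
river: ρ → (3,1,-3)
closes: descent 0, river 6
min |a| on river = 1

1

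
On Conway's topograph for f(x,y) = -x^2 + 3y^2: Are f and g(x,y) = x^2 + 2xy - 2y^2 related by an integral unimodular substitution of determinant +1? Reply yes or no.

D₁ = 12, D₂ = 12
river cycle of f (length 2): (-1, 2, 2), (2, 2, -1)
river cycle of g (length 2): (-2, 2, 1), (1, 2, -2)
cycles differ ⇒ inequivalent

no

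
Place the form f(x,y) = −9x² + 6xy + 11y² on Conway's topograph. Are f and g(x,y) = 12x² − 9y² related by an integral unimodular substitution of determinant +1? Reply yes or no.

D₁ = 432, D₂ = 432
river cycle of f (length 8): (11, 16, -4), (-4, 16, 11), (11, 6, -9), (-9, 12, 8), (8, 20, -1), (-1, 20, 8), (8, 12, -9), (-9, 6, 11)
river cycle of g (length 2): (-9, 18, 3), (3, 18, -9)
cycles differ ⇒ inequivalent

no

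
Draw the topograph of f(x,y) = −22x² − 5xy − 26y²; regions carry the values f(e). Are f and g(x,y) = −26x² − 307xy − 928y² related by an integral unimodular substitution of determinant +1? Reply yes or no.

D₁ = -2263, D₂ = -2263
f is negative-definite; reduce −f:
−f: reduced (well bottom): (22,5,26) with a≤c, −a<b≤a
flip sign back: reduced form of f is (-22,-5,-26)
g is negative-definite; reduce −g:
−g: translate: b→-5 (≡307 mod 52), so (26,307,928)→(26,-5,22)
−g: flip: (26,-5,22)→(22,5,26)
−g: reduced (well bottom): (22,5,26) with a≤c, −a<b≤a
flip sign back: reduced form of g is (-22,-5,-26)
reduced forms (-22, -5, -26) vs (-22, -5, -26) ⇒ equivalent

yes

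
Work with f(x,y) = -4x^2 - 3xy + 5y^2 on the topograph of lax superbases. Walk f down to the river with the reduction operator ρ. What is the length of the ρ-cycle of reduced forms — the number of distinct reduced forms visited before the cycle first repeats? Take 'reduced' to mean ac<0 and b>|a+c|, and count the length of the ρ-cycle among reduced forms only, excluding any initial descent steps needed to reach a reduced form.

D = 89, ⌊√D⌋ = 9
descent: ρ → (5,3,-4)  [lands on river]
river: ρ → (-4,5,4)
river: ρ → (4,3,-5)
river: ρ → (-5,7,2)
river: ρ → (2,9,-1)
river: ρ → (-1,9,2)
river: ρ → (2,7,-5)
river: ρ → (-5,3,4)
river: ρ → (4,5,-4)
river: ρ → (-4,3,5)
river: ρ → (5,7,-2)
river: ρ → (-2,9,1)
river: ρ → (1,9,-2)
river: ρ → (-2,7,5)
ρ-cycle length = 14 (tail of 1 descent step not counted)

14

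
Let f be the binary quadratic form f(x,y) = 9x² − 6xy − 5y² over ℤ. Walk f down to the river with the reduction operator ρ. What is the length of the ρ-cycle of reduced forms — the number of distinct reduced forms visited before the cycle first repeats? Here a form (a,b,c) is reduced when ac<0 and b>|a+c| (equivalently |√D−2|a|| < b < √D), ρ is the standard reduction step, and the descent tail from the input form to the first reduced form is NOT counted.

D = 216, ⌊√D⌋ = 14
descent: ρ → (-5,6,9)  [lands on river]
river: ρ → (9,12,-2)
river: ρ → (-2,12,9)
river: ρ → (9,6,-5)
river: ρ → (-5,14,1)
river: ρ → (1,14,-5)
ρ-cycle length = 6 (tail of 1 descent step not counted)

6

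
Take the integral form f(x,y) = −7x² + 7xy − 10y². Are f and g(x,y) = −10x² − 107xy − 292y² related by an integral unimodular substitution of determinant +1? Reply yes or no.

D₁ = -231, D₂ = -231
f is negative-definite; reduce −f:
−f: translate: b→7 (≡-7 mod 14), so (7,-7,10)→(7,7,10)
−f: reduced (well bottom): (7,7,10) with a≤c, −a<b≤a
flip sign back: reduced form of f is (-7,-7,-10)
g is negative-definite; reduce −g:
−g: translate: b→7 (≡107 mod 20), so (10,107,292)→(10,7,7)
−g: flip: (10,7,7)→(7,-7,10)
−g: translate: b→7 (≡-7 mod 14), so (7,-7,10)→(7,7,10)
−g: reduced (well bottom): (7,7,10) with a≤c, −a<b≤a
flip sign back: reduced form of g is (-7,-7,-10)
reduced forms (-7, -7, -10) vs (-7, -7, -10) ⇒ equivalent

yes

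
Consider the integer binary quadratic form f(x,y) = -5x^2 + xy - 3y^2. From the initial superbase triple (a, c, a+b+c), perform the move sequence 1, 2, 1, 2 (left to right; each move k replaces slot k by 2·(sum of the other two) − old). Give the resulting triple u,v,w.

start (-5,-3,-7) = (f(1,0),f(0,1),f(1,1))
replace slot 1: 2·((-3)+(-7)) − (-5) = -15 → (-15,-3,-7)
replace slot 2: 2·((-15)+(-7)) − (-3) = -41 → (-15,-41,-7)
replace slot 1: 2·((-41)+(-7)) − (-15) = -81 → (-81,-41,-7)
replace slot 2: 2·((-81)+(-7)) − (-41) = -135 → (-81,-135,-7)

-81,-135,-7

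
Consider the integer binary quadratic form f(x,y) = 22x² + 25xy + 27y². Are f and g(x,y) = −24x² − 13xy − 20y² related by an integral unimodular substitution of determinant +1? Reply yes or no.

D₁ = -1751, D₂ = -1751
f: translate: b→-19 (≡25 mod 44), so (22,25,27)→(22,-19,24)
f: reduced (well bottom): (22,-19,24) with a≤c, −a<b≤a
g is negative-definite; reduce −g:
−g: flip: (24,13,20)→(20,-13,24)
−g: reduced (well bottom): (20,-13,24) with a≤c, −a<b≤a
flip sign back: reduced form of g is (-20,13,-24)
reduced forms (22, -19, 24) vs (-20, 13, -24) ⇒ inequivalent

no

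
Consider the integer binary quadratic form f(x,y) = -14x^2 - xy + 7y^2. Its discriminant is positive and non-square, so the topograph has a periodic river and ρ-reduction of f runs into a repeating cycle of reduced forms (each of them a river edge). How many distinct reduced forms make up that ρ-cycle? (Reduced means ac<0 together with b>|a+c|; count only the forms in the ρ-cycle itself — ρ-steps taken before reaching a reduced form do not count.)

D = 393, ⌊√D⌋ = 19
descent: ρ → (7,15,-6)  [lands on river]
river: ρ → (-6,9,13)
river: ρ → (13,17,-2)
river: ρ → (-2,19,4)
river: ρ → (4,13,-14)
river: ρ → (-14,15,3)
river: ρ → (3,15,-14)
river: ρ → (-14,13,4)
river: ρ → (4,19,-2)
river: ρ → (-2,17,13)
river: ρ → (13,9,-6)
river: ρ → (-6,15,7)
river: ρ → (7,13,-8)
river: ρ → (-8,19,1)
river: ρ → (1,19,-8)
river: ρ → (-8,13,7)
ρ-cycle length = 16 (tail of 1 descent step not counted)

16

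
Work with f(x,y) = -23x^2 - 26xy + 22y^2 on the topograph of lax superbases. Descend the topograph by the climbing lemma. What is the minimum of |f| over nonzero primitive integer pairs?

descent: ρ → (22,26,-23)  [lands on river]
river: ρ → (-23,20,25)
river: ρ → (25,30,-18)
river: ρ → (-18,42,13)
river: ρ → (13,36,-27)
river: ρ → (-27,18,22)
closes: descent 1, river 6
min |a| on river = 13

13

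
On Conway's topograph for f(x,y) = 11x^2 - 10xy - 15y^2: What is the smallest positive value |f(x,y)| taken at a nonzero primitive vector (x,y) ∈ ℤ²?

descent: ρ → (-15,10,11)  [lands on river]
river: ρ → (11,12,-14)
river: ρ → (-14,16,9)
river: ρ → (9,20,-10)
river: ρ → (-10,20,9)
river: ρ → (9,16,-14)
river: ρ → (-14,12,11)
river: ρ → (11,10,-15)
river: ρ → (-15,20,6)
river: ρ → (6,16,-21)
river: ρ → (-21,26,1)
river: ρ → (1,26,-21)
river: ρ → (-21,16,6)
river: ρ → (6,20,-15)
closes: descent 1, river 14
min |a| on river = 1

1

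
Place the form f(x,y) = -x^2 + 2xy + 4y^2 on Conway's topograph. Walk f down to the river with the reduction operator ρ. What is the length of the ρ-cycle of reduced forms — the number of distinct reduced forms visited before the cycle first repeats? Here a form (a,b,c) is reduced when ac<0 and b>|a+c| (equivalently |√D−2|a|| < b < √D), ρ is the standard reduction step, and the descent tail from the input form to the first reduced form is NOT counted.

D = 20, ⌊√D⌋ = 4
descent: ρ → (4,-2,-1)
descent: ρ → (-1,4,1)  [lands on river]
river: ρ → (1,4,-1)
ρ-cycle length = 2 (tail of 2 descent steps not counted)

2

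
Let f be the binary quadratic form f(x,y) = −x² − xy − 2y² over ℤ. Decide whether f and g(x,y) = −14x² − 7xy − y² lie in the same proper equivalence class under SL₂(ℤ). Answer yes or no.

D₁ = -7, D₂ = -7
f is negative-definite; reduce −f:
−f: reduced (well bottom): (1,1,2) with a≤c, −a<b≤a
flip sign back: reduced form of f is (-1,-1,-2)
g is negative-definite; reduce −g:
−g: flip: (14,7,1)→(1,-7,14)
−g: translate: b→1 (≡-7 mod 2), so (1,-7,14)→(1,1,2)
−g: reduced (well bottom): (1,1,2) with a≤c, −a<b≤a
flip sign back: reduced form of g is (-1,-1,-2)
reduced forms (-1, -1, -2) vs (-1, -1, -2) ⇒ equivalent

yes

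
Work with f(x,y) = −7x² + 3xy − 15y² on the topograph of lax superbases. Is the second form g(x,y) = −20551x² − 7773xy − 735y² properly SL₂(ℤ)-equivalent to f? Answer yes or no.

D₁ = -411, D₂ = -411
f is negative-definite; reduce −f:
−f: reduced (well bottom): (7,-3,15) with a≤c, −a<b≤a
flip sign back: reduced form of f is (-7,3,-15)
g is negative-definite; reduce −g:
−g: flip: (20551,7773,735)→(735,-7773,20551)
−g: translate: b→-423 (≡-7773 mod 1470), so (735,-7773,20551)→(735,-423,61)
−g: flip: (735,-423,61)→(61,423,735)
−g: translate: b→57 (≡423 mod 122), so (61,423,735)→(61,57,15)
−g: flip: (61,57,15)→(15,-57,61)
−g: translate: b→3 (≡-57 mod 30), so (15,-57,61)→(15,3,7)
−g: flip: (15,3,7)→(7,-3,15)
−g: reduced (well bottom): (7,-3,15) with a≤c, −a<b≤a
flip sign back: reduced form of g is (-7,3,-15)
reduced forms (-7, 3, -15) vs (-7, 3, -15) ⇒ equivalent

yes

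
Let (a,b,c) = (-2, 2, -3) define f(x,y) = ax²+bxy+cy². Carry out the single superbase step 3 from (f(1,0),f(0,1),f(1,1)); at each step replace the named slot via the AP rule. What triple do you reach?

start (-2,-3,-3) = (f(1,0),f(0,1),f(1,1))
replace slot 3: 2·((-2)+(-3)) − (-3) = -7 → (-2,-3,-7)

-2,-3,-7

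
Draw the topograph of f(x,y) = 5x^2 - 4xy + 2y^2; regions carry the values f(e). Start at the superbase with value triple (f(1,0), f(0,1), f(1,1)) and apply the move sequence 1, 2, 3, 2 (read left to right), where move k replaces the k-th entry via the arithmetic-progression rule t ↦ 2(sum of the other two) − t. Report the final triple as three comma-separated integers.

start (5,2,3) = (f(1,0),f(0,1),f(1,1))
replace slot 1: 2·(2+3) − 5 = 5 → (5,2,3)
replace slot 2: 2·(5+3) − 2 = 14 → (5,14,3)
replace slot 3: 2·(5+14) − 3 = 35 → (5,14,35)
replace slot 2: 2·(5+35) − 14 = 66 → (5,66,35)

5,66,35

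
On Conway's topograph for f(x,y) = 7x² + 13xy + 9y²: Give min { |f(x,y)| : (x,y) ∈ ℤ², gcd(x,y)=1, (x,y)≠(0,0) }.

translate: b→-1 (≡13 mod 14), so (7,13,9)→(7,-1,3)
flip: (7,-1,3)→(3,1,7)
reduced (well bottom): (3,1,7) with a≤c, −a<b≤a
well minimum = a = 3

3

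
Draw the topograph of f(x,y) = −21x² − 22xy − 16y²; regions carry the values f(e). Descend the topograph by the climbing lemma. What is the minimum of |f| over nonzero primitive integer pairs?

translate: b→-20 (≡22 mod 42), so (21,22,16)→(21,-20,15)
flip: (21,-20,15)→(15,20,21)
translate: b→-10 (≡20 mod 30), so (15,20,21)→(15,-10,16)
reduced (well bottom): (15,-10,16) with a≤c, −a<b≤a
well minimum |f| = |-15| = 15 (negative-definite)

15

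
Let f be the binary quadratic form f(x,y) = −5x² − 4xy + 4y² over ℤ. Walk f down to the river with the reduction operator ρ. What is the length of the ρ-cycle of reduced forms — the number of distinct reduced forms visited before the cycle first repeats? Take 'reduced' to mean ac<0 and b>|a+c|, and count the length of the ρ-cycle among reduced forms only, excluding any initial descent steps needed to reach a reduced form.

D = 96, ⌊√D⌋ = 9
descent: ρ → (4,4,-5)  [lands on river]
river: ρ → (-5,6,3)
river: ρ → (3,6,-5)
river: ρ → (-5,4,4)
ρ-cycle length = 4 (tail of 1 descent step not counted)

4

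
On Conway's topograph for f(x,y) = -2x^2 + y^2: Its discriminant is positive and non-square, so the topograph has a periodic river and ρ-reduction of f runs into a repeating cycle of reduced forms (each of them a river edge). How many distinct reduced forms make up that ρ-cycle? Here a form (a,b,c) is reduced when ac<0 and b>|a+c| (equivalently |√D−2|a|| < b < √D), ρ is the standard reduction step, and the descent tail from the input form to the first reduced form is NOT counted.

D = 8, ⌊√D⌋ = 2
descent: ρ → (1,2,-1)  [lands on river]
river: ρ → (-1,2,1)
ρ-cycle length = 2 (tail of 1 descent step not counted)

2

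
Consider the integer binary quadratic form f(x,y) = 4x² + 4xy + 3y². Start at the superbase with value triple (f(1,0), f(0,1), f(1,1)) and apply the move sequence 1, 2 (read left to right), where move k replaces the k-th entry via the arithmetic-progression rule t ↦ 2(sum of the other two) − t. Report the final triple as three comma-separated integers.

start (4,3,11) = (f(1,0),f(0,1),f(1,1))
replace slot 1: 2·(3+11) − 4 = 24 → (24,3,11)
replace slot 2: 2·(24+11) − 3 = 67 → (24,67,11)

24,67,11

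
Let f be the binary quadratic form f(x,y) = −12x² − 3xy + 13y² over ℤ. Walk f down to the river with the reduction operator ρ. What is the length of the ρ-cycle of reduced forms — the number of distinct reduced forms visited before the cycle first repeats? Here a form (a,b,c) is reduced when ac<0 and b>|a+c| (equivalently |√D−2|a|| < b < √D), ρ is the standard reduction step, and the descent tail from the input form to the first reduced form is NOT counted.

D = 633, ⌊√D⌋ = 25
descent: ρ → (13,3,-12)  [lands on river]
river: ρ → (-12,21,4)
river: ρ → (4,19,-17)
river: ρ → (-17,15,6)
river: ρ → (6,21,-8)
river: ρ → (-8,11,16)
river: ρ → (16,21,-3)
river: ρ → (-3,21,16)
river: ρ → (16,11,-8)
river: ρ → (-8,21,6)
river: ρ → (6,15,-17)
river: ρ → (-17,19,4)
river: ρ → (4,21,-12)
river: ρ → (-12,3,13)
river: ρ → (13,23,-2)
river: ρ → (-2,25,1)
river: ρ → (1,25,-2)
river: ρ → (-2,23,13)
ρ-cycle length = 18 (tail of 1 descent step not counted)

18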